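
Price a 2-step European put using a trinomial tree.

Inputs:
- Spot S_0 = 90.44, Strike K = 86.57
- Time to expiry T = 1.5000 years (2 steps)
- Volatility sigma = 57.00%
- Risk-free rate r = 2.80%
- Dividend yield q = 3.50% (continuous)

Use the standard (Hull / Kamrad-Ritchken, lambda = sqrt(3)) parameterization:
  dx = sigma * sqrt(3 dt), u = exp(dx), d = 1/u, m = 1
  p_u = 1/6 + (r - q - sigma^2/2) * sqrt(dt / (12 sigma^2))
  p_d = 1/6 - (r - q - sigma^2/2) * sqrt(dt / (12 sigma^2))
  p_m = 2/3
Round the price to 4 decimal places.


Answer: Price = V(0,0) = 18.7317

Derivation:
dt = T/N = 0.750000; dx = sigma*sqrt(3*dt) = 0.855000
u = exp(dx) = 2.351374; d = 1/u = 0.425283
p_u = 0.092346, p_m = 0.666667, p_d = 0.240987
Discount per step: exp(-r*dt) = 0.979219
Stock lattice S(k, j) with j the centered position index:
  k=0: S(0,+0) = 90.4400
  k=1: S(1,-1) = 38.4626; S(1,+0) = 90.4400; S(1,+1) = 212.6583
  k=2: S(2,-2) = 16.3575; S(2,-1) = 38.4626; S(2,+0) = 90.4400; S(2,+1) = 212.6583; S(2,+2) = 500.0393
Terminal payoffs V(N, j) = max(K - S_T, 0):
  V(2,-2) = 70.212498; V(2,-1) = 48.107388; V(2,+0) = 0.000000; V(2,+1) = 0.000000; V(2,+2) = 0.000000
Backward induction: V(k, j) = exp(-r*dt) * [p_u * V(k+1, j+1) + p_m * V(k+1, j) + p_d * V(k+1, j-1)]
  V(1,-1) = exp(-r*dt) * [p_u*0.000000 + p_m*48.107388 + p_d*70.212498] = 47.973778
  V(1,+0) = exp(-r*dt) * [p_u*0.000000 + p_m*0.000000 + p_d*48.107388] = 11.352328
  V(1,+1) = exp(-r*dt) * [p_u*0.000000 + p_m*0.000000 + p_d*0.000000] = 0.000000
  V(0,+0) = exp(-r*dt) * [p_u*0.000000 + p_m*11.352328 + p_d*47.973778] = 18.731742


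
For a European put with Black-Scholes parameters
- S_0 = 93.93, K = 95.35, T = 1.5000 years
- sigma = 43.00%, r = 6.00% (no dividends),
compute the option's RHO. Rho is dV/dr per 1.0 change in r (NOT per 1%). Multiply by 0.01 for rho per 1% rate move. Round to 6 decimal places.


Answer: Rho = -71.647696

Derivation:
d1 = 0.4057237817; d2 = -0.1209165130
phi(d1) = 0.3674219269; exp(-qT) = 1.0000000000; exp(-rT) = 0.9139311853
N(-d2) = 0.5481214187
Rho = -K*T*exp(-rT)*N(-d2) = -95.3500 * 1.5000 * 0.9139311853 * 0.5481214187 = -71.647696


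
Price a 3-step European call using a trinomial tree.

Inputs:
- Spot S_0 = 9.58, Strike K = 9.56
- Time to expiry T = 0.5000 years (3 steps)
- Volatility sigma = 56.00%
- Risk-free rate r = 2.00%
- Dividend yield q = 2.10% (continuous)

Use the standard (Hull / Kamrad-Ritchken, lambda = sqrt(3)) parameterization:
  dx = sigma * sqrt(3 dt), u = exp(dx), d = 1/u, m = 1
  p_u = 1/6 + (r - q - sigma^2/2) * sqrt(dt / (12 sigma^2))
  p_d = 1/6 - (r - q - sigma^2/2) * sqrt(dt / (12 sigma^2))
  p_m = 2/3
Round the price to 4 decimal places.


dt = T/N = 0.166667; dx = sigma*sqrt(3*dt) = 0.395980
u = exp(dx) = 1.485839; d = 1/u = 0.673020
p_u = 0.133458, p_m = 0.666667, p_d = 0.199875
Discount per step: exp(-r*dt) = 0.996672
Stock lattice S(k, j) with j the centered position index:
  k=0: S(0,+0) = 9.5800
  k=1: S(1,-1) = 6.4475; S(1,+0) = 9.5800; S(1,+1) = 14.2343
  k=2: S(2,-2) = 4.3393; S(2,-1) = 6.4475; S(2,+0) = 9.5800; S(2,+1) = 14.2343; S(2,+2) = 21.1499
  k=3: S(3,-3) = 2.9205; S(3,-2) = 4.3393; S(3,-1) = 6.4475; S(3,+0) = 9.5800; S(3,+1) = 14.2343; S(3,+2) = 21.1499; S(3,+3) = 31.4254
Terminal payoffs V(N, j) = max(S_T - K, 0):
  V(3,-3) = 0.000000; V(3,-2) = 0.000000; V(3,-1) = 0.000000; V(3,+0) = 0.020000; V(3,+1) = 4.674340; V(3,+2) = 11.589943; V(3,+3) = 21.865416
Backward induction: V(k, j) = exp(-r*dt) * [p_u * V(k+1, j+1) + p_m * V(k+1, j) + p_d * V(k+1, j-1)]
  V(2,-2) = exp(-r*dt) * [p_u*0.000000 + p_m*0.000000 + p_d*0.000000] = 0.000000
  V(2,-1) = exp(-r*dt) * [p_u*0.020000 + p_m*0.000000 + p_d*0.000000] = 0.002660
  V(2,+0) = exp(-r*dt) * [p_u*4.674340 + p_m*0.020000 + p_d*0.000000] = 0.635041
  V(2,+1) = exp(-r*dt) * [p_u*11.589943 + p_m*4.674340 + p_d*0.020000] = 4.651463
  V(2,+2) = exp(-r*dt) * [p_u*21.865416 + p_m*11.589943 + p_d*4.674340] = 11.540494
  V(1,-1) = exp(-r*dt) * [p_u*0.635041 + p_m*0.002660 + p_d*0.000000] = 0.086237
  V(1,+0) = exp(-r*dt) * [p_u*4.651463 + p_m*0.635041 + p_d*0.002660] = 1.041190
  V(1,+1) = exp(-r*dt) * [p_u*11.540494 + p_m*4.651463 + p_d*0.635041] = 4.752207
  V(0,+0) = exp(-r*dt) * [p_u*4.752207 + p_m*1.041190 + p_d*0.086237] = 1.341105

Answer: Price = V(0,0) = 1.3411


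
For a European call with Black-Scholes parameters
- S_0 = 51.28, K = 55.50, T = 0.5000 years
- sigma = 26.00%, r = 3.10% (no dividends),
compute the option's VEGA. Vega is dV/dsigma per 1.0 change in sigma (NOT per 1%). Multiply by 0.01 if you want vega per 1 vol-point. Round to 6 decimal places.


d1 = -0.2539177380; d2 = -0.4377655011
phi(d1) = 0.3862866216; exp(-qT) = 1.0000000000; exp(-rT) = 0.9846195068
Vega = S * exp(-qT) * phi(d1) * sqrt(T) = 51.2800 * 1.0000000000 * 0.3862866216 * 0.7071067812 = 14.006921

Answer: Vega = 14.006921


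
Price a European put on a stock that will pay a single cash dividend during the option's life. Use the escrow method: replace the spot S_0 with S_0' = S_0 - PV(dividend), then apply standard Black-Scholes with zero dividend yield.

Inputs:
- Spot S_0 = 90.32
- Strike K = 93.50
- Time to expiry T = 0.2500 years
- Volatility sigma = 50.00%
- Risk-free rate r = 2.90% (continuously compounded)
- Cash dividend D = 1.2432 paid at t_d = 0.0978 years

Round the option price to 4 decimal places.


PV(D) = D * exp(-r * t_d) = 1.2432 * 0.99716782 = 1.23967903
S_0' = S_0 - PV(D) = 90.3200 - 1.23967903 = 89.08032097
d1 = (ln(S_0'/K) + (r + sigma^2/2)*T) / (sigma*sqrt(T)) = -0.03969196
d2 = d1 - sigma*sqrt(T) = -0.28969196
exp(-rT) = 0.99277622
N(-d1) = 0.51583065; N(-d2) = 0.61397405
P = K * exp(-rT) * N(-d2) - S_0' * N(-d1) = 93.5000 * 0.99277622 * 0.61397405 - 89.08032097 * 0.51583065 = 11.0415

Answer: Price = 11.0415


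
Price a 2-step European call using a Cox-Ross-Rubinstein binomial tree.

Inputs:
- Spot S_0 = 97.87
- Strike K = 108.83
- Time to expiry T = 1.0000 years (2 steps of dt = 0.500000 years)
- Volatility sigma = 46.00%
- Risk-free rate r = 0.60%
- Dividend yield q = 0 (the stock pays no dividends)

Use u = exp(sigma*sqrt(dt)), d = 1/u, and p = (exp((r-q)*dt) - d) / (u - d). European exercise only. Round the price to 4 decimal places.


dt = T/N = 0.500000
u = exp(sigma*sqrt(dt)) = 1.384403; d = 1/u = 0.722333
p = (exp((r-q)*dt) - d) / (u - d) = 0.423930
Discount per step: exp(-r*dt) = 0.997004
Stock lattice S(k, i) with i counting down-moves:
  k=0: S(0,0) = 97.8700
  k=1: S(1,0) = 135.4915; S(1,1) = 70.6947
  k=2: S(2,0) = 187.5749; S(2,1) = 97.8700; S(2,2) = 51.0651
Terminal payoffs V(N, i) = max(S_T - K, 0):
  V(2,0) = 78.744914; V(2,1) = 0.000000; V(2,2) = 0.000000
Backward induction: V(k, i) = exp(-r*dt) * [p * V(k+1, i) + (1-p) * V(k+1, i+1)].
  V(1,0) = exp(-r*dt) * [p*78.744914 + (1-p)*0.000000] = 33.282351
  V(1,1) = exp(-r*dt) * [p*0.000000 + (1-p)*0.000000] = 0.000000
  V(0,0) = exp(-r*dt) * [p*33.282351 + (1-p)*0.000000] = 14.067129

Answer: Price = V(0,0) = 14.0671


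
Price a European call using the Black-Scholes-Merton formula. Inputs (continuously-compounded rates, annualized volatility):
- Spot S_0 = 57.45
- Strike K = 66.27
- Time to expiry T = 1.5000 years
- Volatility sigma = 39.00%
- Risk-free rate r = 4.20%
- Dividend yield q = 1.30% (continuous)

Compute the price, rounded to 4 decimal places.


d1 = (ln(S/K) + (r - q + 0.5*sigma^2) * T) / (sigma * sqrt(T)) = 0.03088597
d2 = d1 - sigma * sqrt(T) = -0.44676453
exp(-rT) = 0.93894347; exp(-qT) = 0.98068890
C = S_0 * exp(-qT) * N(d1) - K * exp(-rT) * N(d2)
N(d1) = 0.51231976; N(d2) = 0.32752254
C = 57.4500 * 0.98068890 * 0.51231976 - 66.2700 * 0.93894347 * 0.32752254 = 8.4847

Answer: Price = 8.4847


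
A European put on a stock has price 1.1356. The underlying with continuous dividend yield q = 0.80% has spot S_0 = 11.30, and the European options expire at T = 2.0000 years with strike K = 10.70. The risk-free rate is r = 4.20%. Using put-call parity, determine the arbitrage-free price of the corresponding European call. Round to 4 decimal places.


Put-call parity: C - P = S_0 * exp(-qT) - K * exp(-rT).
S_0 * exp(-qT) = 11.3000 * 0.98412732 = 11.12063872
K * exp(-rT) = 10.7000 * 0.91943126 = 9.83791444
C = P + S*exp(-qT) - K*exp(-rT)
C = 1.1356 + 11.12063872 - 9.83791444 = 2.4183

Answer: Call price = 2.4183


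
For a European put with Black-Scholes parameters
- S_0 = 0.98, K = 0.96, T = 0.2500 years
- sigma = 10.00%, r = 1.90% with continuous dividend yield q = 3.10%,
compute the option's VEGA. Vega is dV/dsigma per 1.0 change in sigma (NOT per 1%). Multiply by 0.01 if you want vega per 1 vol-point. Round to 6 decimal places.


d1 = 0.3773857441; d2 = 0.3273857441
phi(d1) = 0.3715215037; exp(-qT) = 0.9922799538; exp(-rT) = 0.9952612634
Vega = S * exp(-qT) * phi(d1) * sqrt(T) = 0.9800 * 0.9922799538 * 0.3715215037 * 0.5000000000 = 0.180640

Answer: Vega = 0.180640


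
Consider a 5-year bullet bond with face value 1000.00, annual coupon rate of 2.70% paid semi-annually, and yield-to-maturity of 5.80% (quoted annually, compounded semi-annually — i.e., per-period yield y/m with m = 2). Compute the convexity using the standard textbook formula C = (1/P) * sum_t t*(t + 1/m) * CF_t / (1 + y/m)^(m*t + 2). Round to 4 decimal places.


Coupon per period c = face * coupon_rate / m = 13.500000
Periods per year m = 2; per-period yield y/m = 0.029000
Number of cashflows N = 10
Cashflows (t years, CF_t, discount factor 1/(1+y/m)^(m*t), PV):
  t = 0.5000: CF_t = 13.500000, DF = 0.971817, PV = 13.119534
  t = 1.0000: CF_t = 13.500000, DF = 0.944429, PV = 12.749790
  t = 1.5000: CF_t = 13.500000, DF = 0.917812, PV = 12.390466
  t = 2.0000: CF_t = 13.500000, DF = 0.891946, PV = 12.041269
  t = 2.5000: CF_t = 13.500000, DF = 0.866808, PV = 11.701914
  t = 3.0000: CF_t = 13.500000, DF = 0.842379, PV = 11.372122
  t = 3.5000: CF_t = 13.500000, DF = 0.818639, PV = 11.051625
  t = 4.0000: CF_t = 13.500000, DF = 0.795567, PV = 10.740160
  t = 4.5000: CF_t = 13.500000, DF = 0.773146, PV = 10.437474
  t = 5.0000: CF_t = 1013.500000, DF = 0.751357, PV = 761.500171
Price P = sum_t PV_t = 867.104525
Convexity numerator sum_t t*(t + 1/m) * CF_t / (1+y/m)^(m*t + 2):
  t = 0.5000: term = 6.195233
  t = 1.0000: term = 18.061904
  t = 1.5000: term = 35.105741
  t = 2.0000: term = 56.860611
  t = 2.5000: term = 82.887188
  t = 3.0000: term = 112.771685
  t = 3.5000: term = 146.124632
  t = 4.0000: term = 182.579715
  t = 4.5000: term = 221.792657
  t = 5.0000: term = 19777.525344
Convexity = (1/P) * sum = 20639.904712 / 867.104525 = 23.803249

Answer: Convexity = 23.8032


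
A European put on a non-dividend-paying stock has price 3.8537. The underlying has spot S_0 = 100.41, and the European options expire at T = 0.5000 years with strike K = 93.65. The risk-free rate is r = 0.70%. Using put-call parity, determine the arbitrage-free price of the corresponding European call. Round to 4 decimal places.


Answer: Call price = 10.9409

Derivation:
Put-call parity: C - P = S_0 * exp(-qT) - K * exp(-rT).
S_0 * exp(-qT) = 100.4100 * 1.00000000 = 100.41000000
K * exp(-rT) = 93.6500 * 0.99650612 = 93.32279794
C = P + S*exp(-qT) - K*exp(-rT)
C = 3.8537 + 100.41000000 - 93.32279794 = 10.9409


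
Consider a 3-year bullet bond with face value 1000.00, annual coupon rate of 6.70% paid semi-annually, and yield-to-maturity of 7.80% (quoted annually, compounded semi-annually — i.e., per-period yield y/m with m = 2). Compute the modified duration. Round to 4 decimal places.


Answer: Modified duration = 2.6594

Derivation:
Coupon per period c = face * coupon_rate / m = 33.500000
Periods per year m = 2; per-period yield y/m = 0.039000
Number of cashflows N = 6
Cashflows (t years, CF_t, discount factor 1/(1+y/m)^(m*t), PV):
  t = 0.5000: CF_t = 33.500000, DF = 0.962464, PV = 32.242541
  t = 1.0000: CF_t = 33.500000, DF = 0.926337, PV = 31.032282
  t = 1.5000: CF_t = 33.500000, DF = 0.891566, PV = 29.867451
  t = 2.0000: CF_t = 33.500000, DF = 0.858100, PV = 28.746344
  t = 2.5000: CF_t = 33.500000, DF = 0.825890, PV = 27.667318
  t = 3.0000: CF_t = 1033.500000, DF = 0.794889, PV = 821.518212
Price P = sum_t PV_t = 971.074148
First compute Macaulay numerator sum_t t * PV_t:
  t * PV_t at t = 0.5000: 16.121270
  t * PV_t at t = 1.0000: 31.032282
  t * PV_t at t = 1.5000: 44.801177
  t * PV_t at t = 2.0000: 57.492688
  t * PV_t at t = 2.5000: 69.168296
  t * PV_t at t = 3.0000: 2464.554636
Macaulay duration D = 2683.170349 / 971.074148 = 2.763095
Modified duration = D / (1 + y/m) = 2.763095 / (1 + 0.039000) = 2.659379


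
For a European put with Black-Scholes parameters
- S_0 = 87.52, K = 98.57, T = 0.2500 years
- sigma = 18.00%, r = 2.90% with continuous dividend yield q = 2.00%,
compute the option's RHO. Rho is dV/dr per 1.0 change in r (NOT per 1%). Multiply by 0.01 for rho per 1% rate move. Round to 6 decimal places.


Answer: Rho = -22.264081

Derivation:
d1 = -1.2511068556; d2 = -1.3411068556
phi(d1) = 0.1823964407; exp(-qT) = 0.9950124792; exp(-rT) = 0.9927762179
N(-d2) = 0.9100571191
Rho = -K*T*exp(-rT)*N(-d2) = -98.5700 * 0.2500 * 0.9927762179 * 0.9100571191 = -22.264081


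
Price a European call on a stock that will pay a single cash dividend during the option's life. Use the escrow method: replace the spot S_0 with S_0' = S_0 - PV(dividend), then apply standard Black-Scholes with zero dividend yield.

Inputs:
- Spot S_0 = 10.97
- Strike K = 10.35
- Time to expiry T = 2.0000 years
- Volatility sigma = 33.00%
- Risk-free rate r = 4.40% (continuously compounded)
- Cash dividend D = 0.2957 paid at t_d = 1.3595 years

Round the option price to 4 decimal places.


PV(D) = D * exp(-r * t_d) = 0.2957 * 0.94193595 = 0.27853046
S_0' = S_0 - PV(D) = 10.9700 - 0.27853046 = 10.69146954
d1 = (ln(S_0'/K) + (r + sigma^2/2)*T) / (sigma*sqrt(T)) = 0.49145992
d2 = d1 - sigma*sqrt(T) = 0.02476945
exp(-rT) = 0.91576088
N(d1) = 0.68844940; N(d2) = 0.50988057
C = S_0' * N(d1) - K * exp(-rT) * N(d2) = 10.69146954 * 0.68844940 - 10.3500 * 0.91576088 * 0.50988057 = 2.5278

Answer: Price = 2.5278


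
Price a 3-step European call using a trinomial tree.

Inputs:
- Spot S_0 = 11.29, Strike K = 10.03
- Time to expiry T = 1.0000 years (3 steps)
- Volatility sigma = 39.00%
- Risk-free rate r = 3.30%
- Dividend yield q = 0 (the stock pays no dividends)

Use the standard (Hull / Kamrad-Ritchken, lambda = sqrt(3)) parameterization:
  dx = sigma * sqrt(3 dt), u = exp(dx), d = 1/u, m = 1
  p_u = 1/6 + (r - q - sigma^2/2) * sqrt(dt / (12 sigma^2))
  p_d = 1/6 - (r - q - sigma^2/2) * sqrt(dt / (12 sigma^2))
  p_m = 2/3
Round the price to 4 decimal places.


dt = T/N = 0.333333; dx = sigma*sqrt(3*dt) = 0.390000
u = exp(dx) = 1.476981; d = 1/u = 0.677057
p_u = 0.148269, p_m = 0.666667, p_d = 0.185064
Discount per step: exp(-r*dt) = 0.989060
Stock lattice S(k, j) with j the centered position index:
  k=0: S(0,+0) = 11.2900
  k=1: S(1,-1) = 7.6440; S(1,+0) = 11.2900; S(1,+1) = 16.6751
  k=2: S(2,-2) = 5.1754; S(2,-1) = 7.6440; S(2,+0) = 11.2900; S(2,+1) = 16.6751; S(2,+2) = 24.6288
  k=3: S(3,-3) = 3.5040; S(3,-2) = 5.1754; S(3,-1) = 7.6440; S(3,+0) = 11.2900; S(3,+1) = 16.6751; S(3,+2) = 24.6288; S(3,+3) = 36.3763
Terminal payoffs V(N, j) = max(S_T - K, 0):
  V(3,-3) = 0.000000; V(3,-2) = 0.000000; V(3,-1) = 0.000000; V(3,+0) = 1.260000; V(3,+1) = 6.645113; V(3,+2) = 14.598822; V(3,+3) = 26.346297
Backward induction: V(k, j) = exp(-r*dt) * [p_u * V(k+1, j+1) + p_m * V(k+1, j) + p_d * V(k+1, j-1)]
  V(2,-2) = exp(-r*dt) * [p_u*0.000000 + p_m*0.000000 + p_d*0.000000] = 0.000000
  V(2,-1) = exp(-r*dt) * [p_u*1.260000 + p_m*0.000000 + p_d*0.000000] = 0.184775
  V(2,+0) = exp(-r*dt) * [p_u*6.645113 + p_m*1.260000 + p_d*0.000000] = 1.805298
  V(2,+1) = exp(-r*dt) * [p_u*14.598822 + p_m*6.645113 + p_d*1.260000] = 6.753118
  V(2,+2) = exp(-r*dt) * [p_u*26.346297 + p_m*14.598822 + p_d*6.645113] = 14.706006
  V(1,-1) = exp(-r*dt) * [p_u*1.805298 + p_m*0.184775 + p_d*0.000000] = 0.386578
  V(1,+0) = exp(-r*dt) * [p_u*6.753118 + p_m*1.805298 + p_d*0.184775] = 2.214513
  V(1,+1) = exp(-r*dt) * [p_u*14.706006 + p_m*6.753118 + p_d*1.805298] = 6.939863
  V(0,+0) = exp(-r*dt) * [p_u*6.939863 + p_m*2.214513 + p_d*0.386578] = 2.548662

Answer: Price = V(0,0) = 2.5487


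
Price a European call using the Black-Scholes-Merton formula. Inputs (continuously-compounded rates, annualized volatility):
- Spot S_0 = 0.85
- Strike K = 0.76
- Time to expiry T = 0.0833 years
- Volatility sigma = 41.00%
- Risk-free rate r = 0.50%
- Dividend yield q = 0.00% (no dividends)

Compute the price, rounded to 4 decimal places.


Answer: Price = 0.0990

Derivation:
d1 = (ln(S/K) + (r - q + 0.5*sigma^2) * T) / (sigma * sqrt(T)) = 1.00847311
d2 = d1 - sigma * sqrt(T) = 0.89013998
exp(-rT) = 0.99958359; exp(-qT) = 1.00000000
C = S_0 * exp(-qT) * N(d1) - K * exp(-rT) * N(d2)
N(d1) = 0.84338630; N(d2) = 0.81330464
C = 0.8500 * 1.00000000 * 0.84338630 - 0.7600 * 0.99958359 * 0.81330464 = 0.0990


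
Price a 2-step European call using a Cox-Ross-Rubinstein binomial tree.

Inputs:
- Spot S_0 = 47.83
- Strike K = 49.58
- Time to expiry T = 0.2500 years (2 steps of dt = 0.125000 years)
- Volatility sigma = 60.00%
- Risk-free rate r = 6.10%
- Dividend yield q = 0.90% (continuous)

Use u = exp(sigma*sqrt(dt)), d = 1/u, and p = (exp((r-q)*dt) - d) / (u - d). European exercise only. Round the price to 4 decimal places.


dt = T/N = 0.125000
u = exp(sigma*sqrt(dt)) = 1.236311; d = 1/u = 0.808858
p = (exp((r-q)*dt) - d) / (u - d) = 0.462421
Discount per step: exp(-r*dt) = 0.992404
Stock lattice S(k, i) with i counting down-moves:
  k=0: S(0,0) = 47.8300
  k=1: S(1,0) = 59.1328; S(1,1) = 38.6877
  k=2: S(2,0) = 73.1065; S(2,1) = 47.8300; S(2,2) = 31.2928
Terminal payoffs V(N, i) = max(S_T - K, 0):
  V(2,0) = 23.526489; V(2,1) = 0.000000; V(2,2) = 0.000000
Backward induction: V(k, i) = exp(-r*dt) * [p * V(k+1, i) + (1-p) * V(k+1, i+1)].
  V(1,0) = exp(-r*dt) * [p*23.526489 + (1-p)*0.000000] = 10.796501
  V(1,1) = exp(-r*dt) * [p*0.000000 + (1-p)*0.000000] = 0.000000
  V(0,0) = exp(-r*dt) * [p*10.796501 + (1-p)*0.000000] = 4.954604

Answer: Price = V(0,0) = 4.9546


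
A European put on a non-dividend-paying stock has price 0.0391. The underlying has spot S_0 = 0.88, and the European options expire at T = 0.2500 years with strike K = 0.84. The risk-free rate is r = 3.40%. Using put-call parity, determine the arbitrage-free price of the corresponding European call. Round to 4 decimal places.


Put-call parity: C - P = S_0 * exp(-qT) - K * exp(-rT).
S_0 * exp(-qT) = 0.8800 * 1.00000000 = 0.88000000
K * exp(-rT) = 0.8400 * 0.99153602 = 0.83289026
C = P + S*exp(-qT) - K*exp(-rT)
C = 0.0391 + 0.88000000 - 0.83289026 = 0.0862

Answer: Call price = 0.0862


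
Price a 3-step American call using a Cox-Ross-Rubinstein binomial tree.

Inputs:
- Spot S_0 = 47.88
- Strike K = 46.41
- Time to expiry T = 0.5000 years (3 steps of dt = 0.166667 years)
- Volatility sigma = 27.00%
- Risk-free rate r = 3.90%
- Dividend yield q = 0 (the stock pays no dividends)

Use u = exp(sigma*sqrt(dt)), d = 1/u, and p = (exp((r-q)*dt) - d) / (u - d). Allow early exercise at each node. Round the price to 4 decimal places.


Answer: Price = V(0,0) = 5.1131

Derivation:
dt = T/N = 0.166667
u = exp(sigma*sqrt(dt)) = 1.116532; d = 1/u = 0.895631
p = (exp((r-q)*dt) - d) / (u - d) = 0.501992
Discount per step: exp(-r*dt) = 0.993521
Stock lattice S(k, i) with i counting down-moves:
  k=0: S(0,0) = 47.8800
  k=1: S(1,0) = 53.4595; S(1,1) = 42.8828
  k=2: S(2,0) = 59.6893; S(2,1) = 47.8800; S(2,2) = 38.4072
  k=3: S(3,0) = 66.6449; S(3,1) = 53.4595; S(3,2) = 42.8828; S(3,3) = 34.3986
Terminal payoffs V(N, i) = max(S_T - K, 0):
  V(3,0) = 20.234931; V(3,1) = 7.049530; V(3,2) = 0.000000; V(3,3) = 0.000000
Backward induction: V(k, i) = exp(-r*dt) * [p * V(k+1, i) + (1-p) * V(k+1, i+1)]; then take max(V_cont, immediate exercise) for American.
  V(2,0) = exp(-r*dt) * [p*20.234931 + (1-p)*7.049530] = 13.579938; exercise = 13.279251; V(2,0) = max -> 13.579938
  V(2,1) = exp(-r*dt) * [p*7.049530 + (1-p)*0.000000] = 3.515879; exercise = 1.470000; V(2,1) = max -> 3.515879
  V(2,2) = exp(-r*dt) * [p*0.000000 + (1-p)*0.000000] = 0.000000; exercise = 0.000000; V(2,2) = max -> 0.000000
  V(1,0) = exp(-r*dt) * [p*13.579938 + (1-p)*3.515879] = 8.512444; exercise = 7.049530; V(1,0) = max -> 8.512444
  V(1,1) = exp(-r*dt) * [p*3.515879 + (1-p)*0.000000] = 1.753508; exercise = 0.000000; V(1,1) = max -> 1.753508
  V(0,0) = exp(-r*dt) * [p*8.512444 + (1-p)*1.753508] = 5.113096; exercise = 1.470000; V(0,0) = max -> 5.113096


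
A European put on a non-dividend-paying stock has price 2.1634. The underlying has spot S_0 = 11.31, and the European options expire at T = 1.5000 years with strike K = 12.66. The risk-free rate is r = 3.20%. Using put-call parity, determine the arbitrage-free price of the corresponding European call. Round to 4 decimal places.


Answer: Call price = 1.4067

Derivation:
Put-call parity: C - P = S_0 * exp(-qT) - K * exp(-rT).
S_0 * exp(-qT) = 11.3100 * 1.00000000 = 11.31000000
K * exp(-rT) = 12.6600 * 0.95313379 = 12.06667374
C = P + S*exp(-qT) - K*exp(-rT)
C = 2.1634 + 11.31000000 - 12.06667374 = 1.4067


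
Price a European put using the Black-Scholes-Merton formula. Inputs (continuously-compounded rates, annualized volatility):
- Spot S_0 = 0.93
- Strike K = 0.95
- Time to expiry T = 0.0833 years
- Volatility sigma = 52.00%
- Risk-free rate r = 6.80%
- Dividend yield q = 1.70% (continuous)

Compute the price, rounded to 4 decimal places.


Answer: Price = 0.0644

Derivation:
d1 = (ln(S/K) + (r - q + 0.5*sigma^2) * T) / (sigma * sqrt(T)) = -0.03842550
d2 = d1 - sigma * sqrt(T) = -0.18850654
exp(-rT) = 0.99435161; exp(-qT) = 0.99858490
P = K * exp(-rT) * N(-d2) - S_0 * exp(-qT) * N(-d1)
N(-d1) = 0.51532578; N(-d2) = 0.57476021
P = 0.9500 * 0.99435161 * 0.57476021 - 0.9300 * 0.99858490 * 0.51532578 = 0.0644


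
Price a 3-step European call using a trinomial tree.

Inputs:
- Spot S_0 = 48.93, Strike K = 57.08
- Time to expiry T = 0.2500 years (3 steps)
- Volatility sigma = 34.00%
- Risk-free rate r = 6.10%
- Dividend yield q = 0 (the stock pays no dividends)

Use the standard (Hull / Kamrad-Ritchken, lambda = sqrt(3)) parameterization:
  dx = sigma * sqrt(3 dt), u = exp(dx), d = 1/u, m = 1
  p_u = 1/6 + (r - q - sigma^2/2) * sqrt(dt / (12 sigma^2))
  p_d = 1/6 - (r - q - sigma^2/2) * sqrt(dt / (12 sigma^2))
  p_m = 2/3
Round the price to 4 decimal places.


Answer: Price = V(0,0) = 0.9713

Derivation:
dt = T/N = 0.083333; dx = sigma*sqrt(3*dt) = 0.170000
u = exp(dx) = 1.185305; d = 1/u = 0.843665
p_u = 0.167451, p_m = 0.666667, p_d = 0.165882
Discount per step: exp(-r*dt) = 0.994930
Stock lattice S(k, j) with j the centered position index:
  k=0: S(0,+0) = 48.9300
  k=1: S(1,-1) = 41.2805; S(1,+0) = 48.9300; S(1,+1) = 57.9970
  k=2: S(2,-2) = 34.8269; S(2,-1) = 41.2805; S(2,+0) = 48.9300; S(2,+1) = 57.9970; S(2,+2) = 68.7441
  k=3: S(3,-3) = 29.3822; S(3,-2) = 34.8269; S(3,-1) = 41.2805; S(3,+0) = 48.9300; S(3,+1) = 57.9970; S(3,+2) = 68.7441; S(3,+3) = 81.4827
Terminal payoffs V(N, j) = max(S_T - K, 0):
  V(3,-3) = 0.000000; V(3,-2) = 0.000000; V(3,-1) = 0.000000; V(3,+0) = 0.000000; V(3,+1) = 0.916966; V(3,+2) = 11.664086; V(3,+3) = 24.402698
Backward induction: V(k, j) = exp(-r*dt) * [p_u * V(k+1, j+1) + p_m * V(k+1, j) + p_d * V(k+1, j-1)]
  V(2,-2) = exp(-r*dt) * [p_u*0.000000 + p_m*0.000000 + p_d*0.000000] = 0.000000
  V(2,-1) = exp(-r*dt) * [p_u*0.000000 + p_m*0.000000 + p_d*0.000000] = 0.000000
  V(2,+0) = exp(-r*dt) * [p_u*0.916966 + p_m*0.000000 + p_d*0.000000] = 0.152768
  V(2,+1) = exp(-r*dt) * [p_u*11.664086 + p_m*0.916966 + p_d*0.000000] = 2.551470
  V(2,+2) = exp(-r*dt) * [p_u*24.402698 + p_m*11.664086 + p_d*0.916966] = 11.953503
  V(1,-1) = exp(-r*dt) * [p_u*0.152768 + p_m*0.000000 + p_d*0.000000] = 0.025452
  V(1,+0) = exp(-r*dt) * [p_u*2.551470 + p_m*0.152768 + p_d*0.000000] = 0.526409
  V(1,+1) = exp(-r*dt) * [p_u*11.953503 + p_m*2.551470 + p_d*0.152768] = 3.709045
  V(0,+0) = exp(-r*dt) * [p_u*3.709045 + p_m*0.526409 + p_d*0.025452] = 0.971295


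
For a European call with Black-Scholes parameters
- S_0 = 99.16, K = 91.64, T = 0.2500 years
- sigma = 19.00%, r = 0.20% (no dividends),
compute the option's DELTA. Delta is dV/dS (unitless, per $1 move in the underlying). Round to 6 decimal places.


d1 = 0.8829405219; d2 = 0.7879405219
phi(d1) = 0.2701628062; exp(-qT) = 1.0000000000; exp(-rT) = 0.9995001250
N(d1) = 0.8113657959
Delta = exp(-qT) * N(d1) = 1.0000000000 * 0.8113657959 = 0.811366

Answer: Delta = 0.811366


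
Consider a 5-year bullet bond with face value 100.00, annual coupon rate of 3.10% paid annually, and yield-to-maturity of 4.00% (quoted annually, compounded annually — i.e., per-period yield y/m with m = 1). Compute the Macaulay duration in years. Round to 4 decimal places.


Answer: Macaulay duration = 4.7012 years

Derivation:
Coupon per period c = face * coupon_rate / m = 3.100000
Periods per year m = 1; per-period yield y/m = 0.040000
Number of cashflows N = 5
Cashflows (t years, CF_t, discount factor 1/(1+y/m)^(m*t), PV):
  t = 1.0000: CF_t = 3.100000, DF = 0.961538, PV = 2.980769
  t = 2.0000: CF_t = 3.100000, DF = 0.924556, PV = 2.866124
  t = 3.0000: CF_t = 3.100000, DF = 0.888996, PV = 2.755889
  t = 4.0000: CF_t = 3.100000, DF = 0.854804, PV = 2.649893
  t = 5.0000: CF_t = 103.100000, DF = 0.821927, PV = 84.740685
Price P = sum_t PV_t = 95.993360
Macaulay numerator sum_t t * PV_t:
  t * PV_t at t = 1.0000: 2.980769
  t * PV_t at t = 2.0000: 5.732249
  t * PV_t at t = 3.0000: 8.267666
  t * PV_t at t = 4.0000: 10.599572
  t * PV_t at t = 5.0000: 423.703424
Macaulay duration D = (sum_t t * PV_t) / P = 451.283679 / 95.993360 = 4.701197


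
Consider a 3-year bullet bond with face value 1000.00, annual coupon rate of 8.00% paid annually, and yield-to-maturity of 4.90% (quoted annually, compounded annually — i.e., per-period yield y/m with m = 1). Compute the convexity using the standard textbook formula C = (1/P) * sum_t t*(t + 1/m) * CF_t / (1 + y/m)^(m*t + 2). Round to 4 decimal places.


Coupon per period c = face * coupon_rate / m = 80.000000
Periods per year m = 1; per-period yield y/m = 0.049000
Number of cashflows N = 3
Cashflows (t years, CF_t, discount factor 1/(1+y/m)^(m*t), PV):
  t = 1.0000: CF_t = 80.000000, DF = 0.953289, PV = 76.263108
  t = 2.0000: CF_t = 80.000000, DF = 0.908760, PV = 72.700770
  t = 3.0000: CF_t = 1080.000000, DF = 0.866310, PV = 935.615248
Price P = sum_t PV_t = 1084.579125
Convexity numerator sum_t t*(t + 1/m) * CF_t / (1+y/m)^(m*t + 2):
  t = 1.0000: term = 138.609666
  t = 2.0000: term = 396.405147
  t = 3.0000: term = 10202.992339
Convexity = (1/P) * sum = 10738.007152 / 1084.579125 = 9.900621

Answer: Convexity = 9.9006


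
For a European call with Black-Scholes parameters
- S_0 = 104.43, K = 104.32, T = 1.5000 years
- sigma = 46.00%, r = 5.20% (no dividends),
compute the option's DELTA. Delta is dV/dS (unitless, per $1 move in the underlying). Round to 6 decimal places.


d1 = 0.4220113917; d2 = -0.1413712492
phi(d1) = 0.3649534964; exp(-qT) = 1.0000000000; exp(-rT) = 0.9249644265
N(d1) = 0.6634916487
Delta = exp(-qT) * N(d1) = 1.0000000000 * 0.6634916487 = 0.663492

Answer: Delta = 0.663492


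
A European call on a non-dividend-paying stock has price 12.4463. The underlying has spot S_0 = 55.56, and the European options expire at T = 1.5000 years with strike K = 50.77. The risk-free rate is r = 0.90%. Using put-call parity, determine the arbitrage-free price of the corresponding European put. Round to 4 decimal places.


Answer: Put price = 6.9755

Derivation:
Put-call parity: C - P = S_0 * exp(-qT) - K * exp(-rT).
S_0 * exp(-qT) = 55.5600 * 1.00000000 = 55.56000000
K * exp(-rT) = 50.7700 * 0.98659072 = 50.08921067
P = C - S*exp(-qT) + K*exp(-rT)
P = 12.4463 - 55.56000000 + 50.08921067 = 6.9755


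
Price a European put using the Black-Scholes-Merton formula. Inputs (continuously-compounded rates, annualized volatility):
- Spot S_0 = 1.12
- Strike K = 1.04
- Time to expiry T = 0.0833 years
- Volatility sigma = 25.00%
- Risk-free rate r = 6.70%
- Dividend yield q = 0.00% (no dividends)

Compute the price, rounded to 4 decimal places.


Answer: Price = 0.0053

Derivation:
d1 = (ln(S/K) + (r - q + 0.5*sigma^2) * T) / (sigma * sqrt(T)) = 1.14050226
d2 = d1 - sigma * sqrt(T) = 1.06834791
exp(-rT) = 0.99443445; exp(-qT) = 1.00000000
P = K * exp(-rT) * N(-d2) - S_0 * exp(-qT) * N(-d1)
N(-d1) = 0.12703856; N(-d2) = 0.14268180
P = 1.0400 * 0.99443445 * 0.14268180 - 1.1200 * 1.00000000 * 0.12703856 = 0.0053


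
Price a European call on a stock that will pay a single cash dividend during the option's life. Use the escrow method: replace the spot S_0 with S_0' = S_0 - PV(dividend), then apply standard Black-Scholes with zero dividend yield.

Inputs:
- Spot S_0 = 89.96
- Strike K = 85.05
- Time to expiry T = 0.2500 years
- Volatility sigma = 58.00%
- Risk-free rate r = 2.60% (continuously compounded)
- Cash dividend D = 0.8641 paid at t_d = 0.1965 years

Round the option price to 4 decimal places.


Answer: Price = 12.4733

Derivation:
PV(D) = D * exp(-r * t_d) = 0.8641 * 0.99490403 = 0.85969657
S_0' = S_0 - PV(D) = 89.9600 - 0.85969657 = 89.10030343
d1 = (ln(S_0'/K) + (r + sigma^2/2)*T) / (sigma*sqrt(T)) = 0.32783938
d2 = d1 - sigma*sqrt(T) = 0.03783938
exp(-rT) = 0.99352108
N(d1) = 0.62848345; N(d2) = 0.51509213
C = S_0' * N(d1) - K * exp(-rT) * N(d2) = 89.10030343 * 0.62848345 - 85.0500 * 0.99352108 * 0.51509213 = 12.4733


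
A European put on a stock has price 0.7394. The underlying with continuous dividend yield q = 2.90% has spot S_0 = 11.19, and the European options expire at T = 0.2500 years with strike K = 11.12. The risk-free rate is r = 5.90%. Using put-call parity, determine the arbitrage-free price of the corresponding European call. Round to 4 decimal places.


Put-call parity: C - P = S_0 * exp(-qT) - K * exp(-rT).
S_0 * exp(-qT) = 11.1900 * 0.99277622 = 11.10916588
K * exp(-rT) = 11.1200 * 0.98535825 = 10.95718372
C = P + S*exp(-qT) - K*exp(-rT)
C = 0.7394 + 11.10916588 - 10.95718372 = 0.8914

Answer: Call price = 0.8914


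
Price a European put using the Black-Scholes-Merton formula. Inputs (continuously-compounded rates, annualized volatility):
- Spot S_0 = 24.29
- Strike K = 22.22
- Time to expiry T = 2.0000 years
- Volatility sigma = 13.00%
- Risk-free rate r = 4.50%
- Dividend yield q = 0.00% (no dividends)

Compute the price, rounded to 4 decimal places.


d1 = (ln(S/K) + (r - q + 0.5*sigma^2) * T) / (sigma * sqrt(T)) = 1.06594693
d2 = d1 - sigma * sqrt(T) = 0.88209917
exp(-rT) = 0.91393119; exp(-qT) = 1.00000000
P = K * exp(-rT) * N(-d2) - S_0 * exp(-qT) * N(-d1)
N(-d1) = 0.14322382; N(-d2) = 0.18886159
P = 22.2200 * 0.91393119 * 0.18886159 - 24.2900 * 1.00000000 * 0.14322382 = 0.3564

Answer: Price = 0.3564


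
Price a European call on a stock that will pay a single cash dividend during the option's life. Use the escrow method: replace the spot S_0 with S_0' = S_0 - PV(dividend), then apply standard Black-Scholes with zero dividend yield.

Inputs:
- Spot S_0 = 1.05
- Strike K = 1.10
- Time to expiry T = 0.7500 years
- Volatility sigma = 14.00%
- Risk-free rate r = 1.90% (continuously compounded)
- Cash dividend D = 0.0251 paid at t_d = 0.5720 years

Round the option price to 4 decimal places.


Answer: Price = 0.0267

Derivation:
PV(D) = D * exp(-r * t_d) = 0.0251 * 0.98919084 = 0.02482869
S_0' = S_0 - PV(D) = 1.0500 - 0.02482869 = 1.02517131
d1 = (ln(S_0'/K) + (r + sigma^2/2)*T) / (sigma*sqrt(T)) = -0.40291172
d2 = d1 - sigma*sqrt(T) = -0.52415527
exp(-rT) = 0.98585105
N(d1) = 0.34350659; N(d2) = 0.30008527
C = S_0' * N(d1) - K * exp(-rT) * N(d2) = 1.02517131 * 0.34350659 - 1.1000 * 0.98585105 * 0.30008527 = 0.0267


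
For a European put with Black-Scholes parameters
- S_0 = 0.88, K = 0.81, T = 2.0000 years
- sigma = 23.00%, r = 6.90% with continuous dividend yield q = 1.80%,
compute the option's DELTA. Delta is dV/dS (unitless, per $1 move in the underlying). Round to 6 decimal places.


Answer: Delta = -0.224158

Derivation:
d1 = 0.7310489858; d2 = 0.4057798664
phi(d1) = 0.3053932945; exp(-qT) = 0.9646402935; exp(-rT) = 0.8710986917
N(-d1) = 0.2323746163
Delta = -exp(-qT) * N(-d1) = -0.9646402935 * 0.2323746163 = -0.224158


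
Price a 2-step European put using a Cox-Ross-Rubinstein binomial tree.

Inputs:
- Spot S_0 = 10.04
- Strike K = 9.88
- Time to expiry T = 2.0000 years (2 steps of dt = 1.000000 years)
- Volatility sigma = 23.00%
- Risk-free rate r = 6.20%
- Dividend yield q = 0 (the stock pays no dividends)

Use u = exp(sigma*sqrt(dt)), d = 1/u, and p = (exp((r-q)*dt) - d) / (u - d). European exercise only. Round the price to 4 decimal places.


Answer: Price = V(0,0) = 0.5504

Derivation:
dt = T/N = 1.000000
u = exp(sigma*sqrt(dt)) = 1.258600; d = 1/u = 0.794534
p = (exp((r-q)*dt) - d) / (u - d) = 0.580582
Discount per step: exp(-r*dt) = 0.939883
Stock lattice S(k, i) with i counting down-moves:
  k=0: S(0,0) = 10.0400
  k=1: S(1,0) = 12.6363; S(1,1) = 7.9771
  k=2: S(2,0) = 15.9041; S(2,1) = 10.0400; S(2,2) = 6.3381
Terminal payoffs V(N, i) = max(K - S_T, 0):
  V(2,0) = 0.000000; V(2,1) = 0.000000; V(2,2) = 3.541912
Backward induction: V(k, i) = exp(-r*dt) * [p * V(k+1, i) + (1-p) * V(k+1, i+1)].
  V(1,0) = exp(-r*dt) * [p*0.000000 + (1-p)*0.000000] = 0.000000
  V(1,1) = exp(-r*dt) * [p*0.000000 + (1-p)*3.541912] = 1.396234
  V(0,0) = exp(-r*dt) * [p*0.000000 + (1-p)*1.396234] = 0.550400


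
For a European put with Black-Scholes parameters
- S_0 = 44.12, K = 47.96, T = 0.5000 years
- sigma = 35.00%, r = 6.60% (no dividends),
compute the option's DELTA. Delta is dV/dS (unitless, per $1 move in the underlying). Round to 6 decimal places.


d1 = -0.0801218078; d2 = -0.3276091812
phi(d1) = 0.3976638275; exp(-qT) = 1.0000000000; exp(-rT) = 0.9675385596
N(-d1) = 0.5319298108
Delta = -exp(-qT) * N(-d1) = -1.0000000000 * 0.5319298108 = -0.531930

Answer: Delta = -0.531930


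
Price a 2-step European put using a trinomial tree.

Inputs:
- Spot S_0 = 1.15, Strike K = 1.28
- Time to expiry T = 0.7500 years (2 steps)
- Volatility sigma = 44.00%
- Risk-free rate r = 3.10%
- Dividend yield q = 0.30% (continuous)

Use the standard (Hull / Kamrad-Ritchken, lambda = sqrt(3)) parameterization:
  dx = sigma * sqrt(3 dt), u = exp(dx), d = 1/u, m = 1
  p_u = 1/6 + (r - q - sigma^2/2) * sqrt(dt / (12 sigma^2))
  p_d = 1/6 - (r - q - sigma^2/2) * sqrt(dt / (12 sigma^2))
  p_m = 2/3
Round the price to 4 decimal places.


Answer: Price = V(0,0) = 0.2353

Derivation:
dt = T/N = 0.375000; dx = sigma*sqrt(3*dt) = 0.466690
u = exp(dx) = 1.594708; d = 1/u = 0.627074
p_u = 0.139025, p_m = 0.666667, p_d = 0.194308
Discount per step: exp(-r*dt) = 0.988442
Stock lattice S(k, j) with j the centered position index:
  k=0: S(0,+0) = 1.1500
  k=1: S(1,-1) = 0.7211; S(1,+0) = 1.1500; S(1,+1) = 1.8339
  k=2: S(2,-2) = 0.4522; S(2,-1) = 0.7211; S(2,+0) = 1.1500; S(2,+1) = 1.8339; S(2,+2) = 2.9246
Terminal payoffs V(N, j) = max(K - S_T, 0):
  V(2,-2) = 0.827795; V(2,-1) = 0.558865; V(2,+0) = 0.130000; V(2,+1) = 0.000000; V(2,+2) = 0.000000
Backward induction: V(k, j) = exp(-r*dt) * [p_u * V(k+1, j+1) + p_m * V(k+1, j) + p_d * V(k+1, j-1)]
  V(1,-1) = exp(-r*dt) * [p_u*0.130000 + p_m*0.558865 + p_d*0.827795] = 0.545123
  V(1,+0) = exp(-r*dt) * [p_u*0.000000 + p_m*0.130000 + p_d*0.558865] = 0.193002
  V(1,+1) = exp(-r*dt) * [p_u*0.000000 + p_m*0.000000 + p_d*0.130000] = 0.024968
  V(0,+0) = exp(-r*dt) * [p_u*0.024968 + p_m*0.193002 + p_d*0.545123] = 0.235309


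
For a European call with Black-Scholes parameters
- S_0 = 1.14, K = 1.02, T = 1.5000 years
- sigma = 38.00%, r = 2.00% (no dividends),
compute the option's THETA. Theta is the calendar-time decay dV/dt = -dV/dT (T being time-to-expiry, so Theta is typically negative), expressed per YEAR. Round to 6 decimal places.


Answer: Theta = -0.071565

Derivation:
d1 = 0.5361495472; d2 = 0.0707464960
phi(d1) = 0.3455331468; exp(-qT) = 1.0000000000; exp(-rT) = 0.9704455335
Theta = -S*exp(-qT)*phi(d1)*sigma/(2*sqrt(T)) - r*K*exp(-rT)*N(d2) + q*S*exp(-qT)*N(d1)
N(d1) = 0.7040724003; N(d2) = 0.5282002425; sqrt(T) = 1.2247448714
Term 1 = -1.1400 * 1.0000000000 * 0.3455331468 * 0.3800 / (2 * 1.2247448714) = -0.0611086287
Term 2 = -0.0200 * 1.0200 * 0.9704455335 * 0.5282002425 = -0.0104568271
Term 3 = 0 (no dividend yield, q = 0)
Theta = -0.0611086287 + (-0.0104568271) + (0.0000000000) = -0.071565


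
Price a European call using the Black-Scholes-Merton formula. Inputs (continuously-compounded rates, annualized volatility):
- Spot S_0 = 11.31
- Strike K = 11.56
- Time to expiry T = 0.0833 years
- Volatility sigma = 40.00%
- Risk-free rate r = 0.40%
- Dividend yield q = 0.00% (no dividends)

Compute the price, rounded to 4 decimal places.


Answer: Price = 0.4123

Derivation:
d1 = (ln(S/K) + (r - q + 0.5*sigma^2) * T) / (sigma * sqrt(T)) = -0.12877232
d2 = d1 - sigma * sqrt(T) = -0.24421928
exp(-rT) = 0.99966686; exp(-qT) = 1.00000000
C = S_0 * exp(-qT) * N(d1) - K * exp(-rT) * N(d2)
N(d1) = 0.44876890; N(d2) = 0.40353050
C = 11.3100 * 1.00000000 * 0.44876890 - 11.5600 * 0.99966686 * 0.40353050 = 0.4123


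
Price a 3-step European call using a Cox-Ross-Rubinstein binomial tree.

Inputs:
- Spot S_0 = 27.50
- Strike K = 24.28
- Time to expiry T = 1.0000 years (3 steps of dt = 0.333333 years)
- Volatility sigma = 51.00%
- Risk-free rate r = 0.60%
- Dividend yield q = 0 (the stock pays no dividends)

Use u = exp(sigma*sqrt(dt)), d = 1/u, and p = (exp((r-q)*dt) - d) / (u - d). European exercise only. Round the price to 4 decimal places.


Answer: Price = V(0,0) = 7.3189

Derivation:
dt = T/N = 0.333333
u = exp(sigma*sqrt(dt)) = 1.342386; d = 1/u = 0.744942
p = (exp((r-q)*dt) - d) / (u - d) = 0.430266
Discount per step: exp(-r*dt) = 0.998002
Stock lattice S(k, i) with i counting down-moves:
  k=0: S(0,0) = 27.5000
  k=1: S(1,0) = 36.9156; S(1,1) = 20.4859
  k=2: S(2,0) = 49.5550; S(2,1) = 27.5000; S(2,2) = 15.2608
  k=3: S(3,0) = 66.5219; S(3,1) = 36.9156; S(3,2) = 20.4859; S(3,3) = 11.3684
Terminal payoffs V(N, i) = max(S_T - K, 0):
  V(3,0) = 42.241947; V(3,1) = 12.635615; V(3,2) = 0.000000; V(3,3) = 0.000000
Backward induction: V(k, i) = exp(-r*dt) * [p * V(k+1, i) + (1-p) * V(k+1, i+1)].
  V(2,0) = exp(-r*dt) * [p*42.241947 + (1-p)*12.635615] = 25.323517
  V(2,1) = exp(-r*dt) * [p*12.635615 + (1-p)*0.000000] = 5.425814
  V(2,2) = exp(-r*dt) * [p*0.000000 + (1-p)*0.000000] = 0.000000
  V(1,0) = exp(-r*dt) * [p*25.323517 + (1-p)*5.425814] = 13.959174
  V(1,1) = exp(-r*dt) * [p*5.425814 + (1-p)*0.000000] = 2.329879
  V(0,0) = exp(-r*dt) * [p*13.959174 + (1-p)*2.329879] = 7.318918


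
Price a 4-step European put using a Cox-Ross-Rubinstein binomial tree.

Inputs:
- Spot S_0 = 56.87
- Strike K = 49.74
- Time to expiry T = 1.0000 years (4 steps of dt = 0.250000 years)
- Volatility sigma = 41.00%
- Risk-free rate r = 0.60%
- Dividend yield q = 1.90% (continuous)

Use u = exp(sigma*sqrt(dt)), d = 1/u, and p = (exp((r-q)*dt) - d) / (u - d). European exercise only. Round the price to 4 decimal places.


Answer: Price = V(0,0) = 6.0696

Derivation:
dt = T/N = 0.250000
u = exp(sigma*sqrt(dt)) = 1.227525; d = 1/u = 0.814647
p = (exp((r-q)*dt) - d) / (u - d) = 0.441070
Discount per step: exp(-r*dt) = 0.998501
Stock lattice S(k, i) with i counting down-moves:
  k=0: S(0,0) = 56.8700
  k=1: S(1,0) = 69.8094; S(1,1) = 46.3290
  k=2: S(2,0) = 85.6927; S(2,1) = 56.8700; S(2,2) = 37.7418
  k=3: S(3,0) = 105.1900; S(3,1) = 69.8094; S(3,2) = 46.3290; S(3,3) = 30.7462
  k=4: S(4,0) = 129.1233; S(4,1) = 85.6927; S(4,2) = 56.8700; S(4,3) = 37.7418; S(4,4) = 25.0473
Terminal payoffs V(N, i) = max(K - S_T, 0):
  V(4,0) = 0.000000; V(4,1) = 0.000000; V(4,2) = 0.000000; V(4,3) = 11.998210; V(4,4) = 24.692652
Backward induction: V(k, i) = exp(-r*dt) * [p * V(k+1, i) + (1-p) * V(k+1, i+1)].
  V(3,0) = exp(-r*dt) * [p*0.000000 + (1-p)*0.000000] = 0.000000
  V(3,1) = exp(-r*dt) * [p*0.000000 + (1-p)*0.000000] = 0.000000
  V(3,2) = exp(-r*dt) * [p*0.000000 + (1-p)*11.998210] = 6.696109
  V(3,3) = exp(-r*dt) * [p*11.998210 + (1-p)*24.692652] = 19.064897
  V(2,0) = exp(-r*dt) * [p*0.000000 + (1-p)*0.000000] = 0.000000
  V(2,1) = exp(-r*dt) * [p*0.000000 + (1-p)*6.696109] = 3.737047
  V(2,2) = exp(-r*dt) * [p*6.696109 + (1-p)*19.064897] = 13.588997
  V(1,0) = exp(-r*dt) * [p*0.000000 + (1-p)*3.737047] = 2.085617
  V(1,1) = exp(-r*dt) * [p*3.737047 + (1-p)*13.588997] = 9.229743
  V(0,0) = exp(-r*dt) * [p*2.085617 + (1-p)*9.229743] = 6.069573
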